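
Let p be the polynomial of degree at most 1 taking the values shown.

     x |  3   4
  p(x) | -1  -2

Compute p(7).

-5

Write p(x) = ax + b. Substituting each data point gives a linear system:
  3a + b = -1
  4a + b = -2
Solving the system yields a = -1, b = 2.
So p(x) = -x + 2.
Then p(7) = -5.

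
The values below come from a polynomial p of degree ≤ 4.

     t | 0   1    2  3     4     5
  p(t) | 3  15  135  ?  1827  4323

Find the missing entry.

The 5 known points determine the degree-4 polynomial uniquely.
Write p(t) = at^4 + bt^3 + ct^2 + dt + e. Substituting each data point gives a linear system:
  e = 3
  a + b + c + d + e = 15
  16a + 8b + 4c + 2d + e = 135
  256a + 64b + 16c + 4d + e = 1827
  625a + 125b + 25c + 5d + e = 4323
Solving the system yields a = 6, b = 5, c = -3, d = 4, e = 3.
So p(t) = 6t^4 + 5t^3 - 3t^2 + 4t + 3.
Then p(3) = 609.

609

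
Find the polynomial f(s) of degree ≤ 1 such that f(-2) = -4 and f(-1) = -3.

f(s) = s - 2

Write f(s) = as + b. Substituting each data point gives a linear system:
  -2a + b = -4
  -a + b = -3
Solving the system yields a = 1, b = -2.
So f(s) = s - 2.
Check: f(-2) = -4. ✓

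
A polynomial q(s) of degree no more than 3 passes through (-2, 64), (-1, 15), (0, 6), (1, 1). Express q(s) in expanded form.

q(s) = -6s^3 + 2s^2 - s + 6

Write q(s) = as^3 + bs^2 + cs + d. Substituting each data point gives a linear system:
  -8a + 4b - 2c + d = 64
  -a + b - c + d = 15
  d = 6
  a + b + c + d = 1
Solving the system yields a = -6, b = 2, c = -1, d = 6.
So q(s) = -6s^3 + 2s^2 - s + 6.
Check: q(-1) = 15. ✓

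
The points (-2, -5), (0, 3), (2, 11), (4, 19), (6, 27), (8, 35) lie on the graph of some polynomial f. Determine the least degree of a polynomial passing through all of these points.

1

Forward differences of the values at s = -2, 0, 2, 4, 6, 8:
  f  : -5  3  11  19  27  35
  Δ  : 8  8  8  8  8
  Δ^2: 0  0  0  0
  Δ^3: 0  0  0
  Δ^4: 0  0
  Δ^5: 0
The first differences are constant (8) and nonzero, while all higher differences vanish, so the minimal degree is 1.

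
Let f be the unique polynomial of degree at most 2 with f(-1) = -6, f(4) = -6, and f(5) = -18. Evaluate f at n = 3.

Using the Lagrange interpolation formula with nodes -1, 4, 5:
  L_0(n) = (n - 4)(n - 5) / 30
  L_1(n) = (n + 1)(n - 5) / -5
  L_2(n) = (n + 1)(n - 4) / 6
Then f(n) = -6·L_0(n) - 6·L_1(n) - 18·L_2(n).
Expanding and collecting terms gives f(n) = -2n^2 + 6n + 2.
Evaluating at n = 3: f(3) = 2.

2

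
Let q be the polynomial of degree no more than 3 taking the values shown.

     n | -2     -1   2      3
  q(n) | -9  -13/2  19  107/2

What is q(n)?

Using the Lagrange interpolation formula with nodes -2, -1, 2, 3:
  L_0(n) = (n + 1)(n - 2)(n - 3) / -20
  L_1(n) = (n + 2)(n - 2)(n - 3) / 12
  L_2(n) = (n + 2)(n + 1)(n - 3) / -12
  L_3(n) = (n + 2)(n + 1)(n - 2) / 20
Then q(n) = -9·L_0(n) - 13/2·L_1(n) + 19·L_2(n) + 107/2·L_3(n).
Expanding and collecting terms gives q(n) = n^3 + (5/2)n^2 + 3n - 5.
Check: q(2) = 19. ✓

q(n) = n^3 + (5/2)n^2 + 3n - 5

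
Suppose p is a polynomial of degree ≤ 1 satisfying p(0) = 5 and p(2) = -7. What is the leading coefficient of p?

-6

Write p(u) = au + b. Substituting each data point gives a linear system:
  b = 5
  2a + b = -7
Solving the system yields a = -6, b = 5.
So p(u) = -6u + 5.
The leading coefficient is -6.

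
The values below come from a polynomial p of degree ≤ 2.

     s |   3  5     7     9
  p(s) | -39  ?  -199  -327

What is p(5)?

-103

The 3 known points determine the degree-2 polynomial uniquely.
Write p(s) = as^2 + bs + c. Substituting each data point gives a linear system:
  9a + 3b + c = -39
  49a + 7b + c = -199
  81a + 9b + c = -327
Solving the system yields a = -4, b = 0, c = -3.
So p(s) = -4s² - 3.
Then p(5) = -103.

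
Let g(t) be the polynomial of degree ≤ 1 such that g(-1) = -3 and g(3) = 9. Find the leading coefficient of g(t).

Write g(t) = at + b. Substituting each data point gives a linear system:
  -a + b = -3
  3a + b = 9
Solving the system yields a = 3, b = 0.
So g(t) = 3t.
The leading coefficient is 3.

3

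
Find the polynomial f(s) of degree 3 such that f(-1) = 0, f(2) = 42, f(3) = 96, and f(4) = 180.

f(s) = s^3 + 6s^2 + 5s

Write f(s) = as^3 + bs^2 + cs + d. Substituting each data point gives a linear system:
  -a + b - c + d = 0
  8a + 4b + 2c + d = 42
  27a + 9b + 3c + d = 96
  64a + 16b + 4c + d = 180
Solving the system yields a = 1, b = 6, c = 5, d = 0.
So f(s) = s^3 + 6s^2 + 5s.
Check: f(4) = 180. ✓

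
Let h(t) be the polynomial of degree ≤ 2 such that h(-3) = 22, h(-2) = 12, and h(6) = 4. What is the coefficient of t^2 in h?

Write h(t) = at^2 + bt + c. Substituting each data point gives a linear system:
  9a - 3b + c = 22
  4a - 2b + c = 12
  36a + 6b + c = 4
Solving the system yields a = 1, b = -5, c = -2.
So h(t) = t^2 - 5t - 2.
The leading coefficient is 1.

1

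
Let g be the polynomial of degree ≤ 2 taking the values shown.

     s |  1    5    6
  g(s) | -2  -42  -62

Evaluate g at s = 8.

Using the Lagrange interpolation formula with nodes 1, 5, 6:
  L_0(s) = (s - 5)(s - 6) / 20
  L_1(s) = (s - 1)(s - 6) / -4
  L_2(s) = (s - 1)(s - 5) / 5
Then g(s) = -2·L_0(s) - 42·L_1(s) - 62·L_2(s).
Expanding and collecting terms gives g(s) = -2s^2 + 2s - 2.
Evaluating at s = 8: g(8) = -114.

-114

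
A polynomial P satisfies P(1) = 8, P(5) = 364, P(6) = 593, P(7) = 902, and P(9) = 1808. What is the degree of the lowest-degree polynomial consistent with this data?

3

Divided differences on the nodes 1, 5, 6, 7, 9:
  order 0: 8  364  593  902  1808
  order 1: 89  229  309  453
  order 2: 28  40  48
  order 3: 2  2
  order 4: 0
The order-3 divided differences are all 2 (nonzero) and every higher order vanishes, so the data lies on a polynomial of degree exactly 3.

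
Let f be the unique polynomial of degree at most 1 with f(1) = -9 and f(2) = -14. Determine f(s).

f(s) = -5s - 4

Using the Lagrange interpolation formula with nodes 1, 2:
  L_0(s) = (s - 2) / -1
  L_1(s) = (s - 1) / 1
Then f(s) = -9·L_0(s) - 14·L_1(s).
Expanding and collecting terms gives f(s) = -5s - 4.
Check: f(1) = -9. ✓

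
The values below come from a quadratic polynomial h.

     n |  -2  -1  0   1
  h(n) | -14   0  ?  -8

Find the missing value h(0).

2

The 3 known points determine the degree-2 polynomial uniquely.
Write h(n) = an^2 + bn + c. Substituting each data point gives a linear system:
  4a - 2b + c = -14
  a - b + c = 0
  a + b + c = -8
Solving the system yields a = -6, b = -4, c = 2.
So h(n) = -6n^2 - 4n + 2.
Then h(0) = 2.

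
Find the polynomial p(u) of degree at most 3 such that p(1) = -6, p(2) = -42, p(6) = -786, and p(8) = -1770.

Using the Lagrange interpolation formula with nodes 1, 2, 6, 8:
  L_0(u) = (u - 2)(u - 6)(u - 8) / -35
  L_1(u) = (u - 1)(u - 6)(u - 8) / 24
  L_2(u) = (u - 1)(u - 2)(u - 8) / -40
  L_3(u) = (u - 1)(u - 2)(u - 6) / 84
Then p(u) = -6·L_0(u) - 42·L_1(u) - 786·L_2(u) - 1770·L_3(u).
Expanding and collecting terms gives p(u) = -3u^3 - 3u^2 - 6u + 6.
Check: p(1) = -6. ✓

p(u) = -3u^3 - 3u^2 - 6u + 6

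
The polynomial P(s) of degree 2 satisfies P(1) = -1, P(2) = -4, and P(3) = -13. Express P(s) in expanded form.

P(s) = -3s^2 + 6s - 4

Using the Lagrange interpolation formula with nodes 1, 2, 3:
  L_0(s) = (s - 2)(s - 3) / 2
  L_1(s) = (s - 1)(s - 3) / -1
  L_2(s) = (s - 1)(s - 2) / 2
Then P(s) = -1·L_0(s) - 4·L_1(s) - 13·L_2(s).
Expanding and collecting terms gives P(s) = -3s^2 + 6s - 4.
Check: P(3) = -13. ✓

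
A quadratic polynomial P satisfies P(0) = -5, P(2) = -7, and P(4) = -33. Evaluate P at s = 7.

-117

Write P(s) = as^2 + bs + c. Substituting each data point gives a linear system:
  c = -5
  4a + 2b + c = -7
  16a + 4b + c = -33
Solving the system yields a = -3, b = 5, c = -5.
So P(s) = -3s^2 + 5s - 5.
Then P(7) = -117.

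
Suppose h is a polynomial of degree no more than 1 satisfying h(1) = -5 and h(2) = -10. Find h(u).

h(u) = -5u

Using the Lagrange interpolation formula with nodes 1, 2:
  L_0(u) = (u - 2) / -1
  L_1(u) = (u - 1) / 1
Then h(u) = -5·L_0(u) - 10·L_1(u).
Expanding and collecting terms gives h(u) = -5u.
Check: h(1) = -5. ✓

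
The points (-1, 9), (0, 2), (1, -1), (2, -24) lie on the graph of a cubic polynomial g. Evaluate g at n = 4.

Write g(n) = an^3 + bn^2 + cn + d. Substituting each data point gives a linear system:
  -a + b - c + d = 9
  d = 2
  a + b + c + d = -1
  8a + 4b + 2c + d = -24
Solving the system yields a = -4, b = 2, c = -1, d = 2.
So g(n) = -4n^3 + 2n^2 - n + 2.
Then g(4) = -226.

-226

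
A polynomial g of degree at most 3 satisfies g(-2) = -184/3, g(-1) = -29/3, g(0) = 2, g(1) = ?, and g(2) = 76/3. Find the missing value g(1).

On equispaced nodes a degree-3 polynomial has vanishing fourth forward difference, so
  g(-2) - 4·g(-1) + 6·g(0) - 4·g(1) + g(2) = 0.
Substituting the known values and solving for g(1):
  -4·g(1) = -44/3
  g(1) = 11/3.

11/3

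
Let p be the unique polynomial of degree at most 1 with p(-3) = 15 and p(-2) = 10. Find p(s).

p(s) = -5s

Write p(s) = as + b. Substituting each data point gives a linear system:
  -3a + b = 15
  -2a + b = 10
Solving the system yields a = -5, b = 0.
So p(s) = -5s.
Check: p(-3) = 15. ✓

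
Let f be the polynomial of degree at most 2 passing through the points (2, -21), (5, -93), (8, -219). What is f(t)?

Write f(t) = at^2 + bt + c. Substituting each data point gives a linear system:
  4a + 2b + c = -21
  25a + 5b + c = -93
  64a + 8b + c = -219
Solving the system yields a = -3, b = -3, c = -3.
So f(t) = -3t^2 - 3t - 3.
Check: f(5) = -93. ✓

f(t) = -3t^2 - 3t - 3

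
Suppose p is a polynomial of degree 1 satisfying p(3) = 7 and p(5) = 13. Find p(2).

Write p(u) = au + b. Substituting each data point gives a linear system:
  3a + b = 7
  5a + b = 13
Solving the system yields a = 3, b = -2.
So p(u) = 3u - 2.
Then p(2) = 4.

4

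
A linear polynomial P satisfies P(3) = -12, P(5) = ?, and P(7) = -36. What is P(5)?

-24

On equispaced nodes a degree-1 polynomial has vanishing second forward difference, so
  P(3) - 2·P(5) + P(7) = 0.
Substituting the known values and solving for P(5):
  -2·P(5) = 48
  P(5) = -24.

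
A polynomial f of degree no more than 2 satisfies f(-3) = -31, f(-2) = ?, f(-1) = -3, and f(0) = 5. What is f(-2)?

The 3 known points determine the degree-2 polynomial uniquely.
Write f(s) = as^2 + bs + c. Substituting each data point gives a linear system:
  9a - 3b + c = -31
  a - b + c = -3
  c = 5
Solving the system yields a = -2, b = 6, c = 5.
So f(s) = -2s² + 6s + 5.
Then f(-2) = -15.

-15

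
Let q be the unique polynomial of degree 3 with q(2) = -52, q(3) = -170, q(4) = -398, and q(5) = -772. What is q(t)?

Write q(t) = at^3 + bt^2 + ct + d. Substituting each data point gives a linear system:
  8a + 4b + 2c + d = -52
  27a + 9b + 3c + d = -170
  64a + 16b + 4c + d = -398
  125a + 25b + 5c + d = -772
Solving the system yields a = -6, b = -1, c = 1, d = -2.
So q(t) = -6t^3 - t^2 + t - 2.
Check: q(4) = -398. ✓

q(t) = -6t^3 - t^2 + t - 2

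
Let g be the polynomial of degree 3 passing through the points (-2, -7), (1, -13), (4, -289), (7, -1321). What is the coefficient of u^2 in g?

Write g(u) = au^3 + bu^2 + cu + d. Substituting each data point gives a linear system:
  -8a + 4b - 2c + d = -7
  a + b + c + d = -13
  64a + 16b + 4c + d = -289
  343a + 49b + 7c + d = -1321
Solving the system yields a = -3, b = -6, c = 1, d = -5.
So g(u) = -3u³ - 6u² + u - 5.
The coefficient of u^2 is -6.

-6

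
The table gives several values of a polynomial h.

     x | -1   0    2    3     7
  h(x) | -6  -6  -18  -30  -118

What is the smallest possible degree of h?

2

Divided differences on the nodes -1, 0, 2, 3, 7:
  order 0: -6  -6  -18  -30  -118
  order 1: 0  -6  -12  -22
  order 2: -2  -2  -2
  order 3: 0  0
  order 4: 0
The order-2 divided differences are all -2 (nonzero) and every higher order vanishes, so the data lies on a polynomial of degree exactly 2.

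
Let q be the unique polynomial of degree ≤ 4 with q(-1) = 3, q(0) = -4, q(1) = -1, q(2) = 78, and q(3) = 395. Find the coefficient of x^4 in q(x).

Write q(x) = ax^4 + bx^3 + cx^2 + dx + e. Substituting each data point gives a linear system:
  a - b + c - d + e = 3
  e = -4
  a + b + c + d + e = -1
  16a + 8b + 4c + 2d + e = 78
  81a + 27b + 9c + 3d + e = 395
Solving the system yields a = 4, b = 3, c = 1, d = -5, e = -4.
So q(x) = 4x^4 + 3x^3 + x^2 - 5x - 4.
The leading coefficient is 4.

4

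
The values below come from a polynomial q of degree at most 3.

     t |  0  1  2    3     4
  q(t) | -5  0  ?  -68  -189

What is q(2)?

-13

On equispaced nodes a degree-3 polynomial has vanishing fourth forward difference, so
  q(0) - 4·q(1) + 6·q(2) - 4·q(3) + q(4) = 0.
Substituting the known values and solving for q(2):
  6·q(2) = -78
  q(2) = -13.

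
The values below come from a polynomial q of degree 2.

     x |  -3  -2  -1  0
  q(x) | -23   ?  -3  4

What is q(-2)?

-12

On equispaced nodes a degree-2 polynomial has vanishing third forward difference, so
  - q(-3) + 3·q(-2) - 3·q(-1) + q(0) = 0.
Substituting the known values and solving for q(-2):
  3·q(-2) = -36
  q(-2) = -12.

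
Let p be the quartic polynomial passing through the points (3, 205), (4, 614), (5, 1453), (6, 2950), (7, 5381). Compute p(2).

46

Forward differences of the values at t = 3, 4, 5, 6, 7:
  p  : 205  614  1453  2950  5381
  Δ  : 409  839  1497  2431
  Δ^2: 430  658  934
  Δ^3: 228  276
  Δ^4: 48
The fourth differences are constant, confirming degree 4.
Interpolating (Newton forward form) and evaluating at t = 2 gives p(2) = 46.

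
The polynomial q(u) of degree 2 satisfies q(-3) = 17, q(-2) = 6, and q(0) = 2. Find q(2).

Write q(u) = au^2 + bu + c. Substituting each data point gives a linear system:
  9a - 3b + c = 17
  4a - 2b + c = 6
  c = 2
Solving the system yields a = 3, b = 4, c = 2.
So q(u) = 3u² + 4u + 2.
Then q(2) = 22.

22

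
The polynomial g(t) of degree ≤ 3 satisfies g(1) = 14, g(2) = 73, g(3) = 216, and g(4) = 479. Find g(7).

Using the Lagrange interpolation formula with nodes 1, 2, 3, 4:
  L_0(t) = (t - 2)(t - 3)(t - 4) / -6
  L_1(t) = (t - 1)(t - 3)(t - 4) / 2
  L_2(t) = (t - 1)(t - 2)(t - 4) / -2
  L_3(t) = (t - 1)(t - 2)(t - 3) / 6
Then g(t) = 14·L_0(t) + 73·L_1(t) + 216·L_2(t) + 479·L_3(t).
Expanding and collecting terms gives g(t) = 6t^3 + 6t^2 - t + 3.
Evaluating at t = 7: g(7) = 2348.

2348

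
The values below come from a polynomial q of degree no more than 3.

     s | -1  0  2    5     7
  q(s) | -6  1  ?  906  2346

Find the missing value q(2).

The 4 known points determine the degree-3 polynomial uniquely.
Write q(s) = as^3 + bs^2 + cs + d. Substituting each data point gives a linear system:
  -a + b - c + d = -6
  d = 1
  125a + 25b + 5c + d = 906
  343a + 49b + 7c + d = 2346
Solving the system yields a = 6, b = 5, c = 6, d = 1.
So q(s) = 6s^3 + 5s^2 + 6s + 1.
Then q(2) = 81.

81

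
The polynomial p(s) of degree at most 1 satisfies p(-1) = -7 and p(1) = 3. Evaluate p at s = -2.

-12

Using the Lagrange interpolation formula with nodes -1, 1:
  L_0(s) = (s - 1) / -2
  L_1(s) = (s + 1) / 2
Then p(s) = -7·L_0(s) + 3·L_1(s).
Expanding and collecting terms gives p(s) = 5s - 2.
Evaluating at s = -2: p(-2) = -12.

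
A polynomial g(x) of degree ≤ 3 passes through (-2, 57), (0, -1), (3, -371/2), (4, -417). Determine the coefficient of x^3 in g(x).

Write g(x) = ax^3 + bx^2 + cx + d. Substituting each data point gives a linear system:
  -8a + 4b - 2c + d = 57
  d = -1
  27a + 9b + 3c + d = -371/2
  64a + 16b + 4c + d = -417
Solving the system yields a = -6, b = -1/2, c = -6, d = -1.
So g(x) = -6x^3 - (1/2)x^2 - 6x - 1.
The leading coefficient is -6.

-6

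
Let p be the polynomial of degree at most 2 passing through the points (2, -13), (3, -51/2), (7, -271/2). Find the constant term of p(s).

-6

Write p(s) = as^2 + bs + c. Substituting each data point gives a linear system:
  4a + 2b + c = -13
  9a + 3b + c = -51/2
  49a + 7b + c = -271/2
Solving the system yields a = -3, b = 5/2, c = -6.
So p(s) = -3s² + (5/2)s - 6.
The constant term is -6.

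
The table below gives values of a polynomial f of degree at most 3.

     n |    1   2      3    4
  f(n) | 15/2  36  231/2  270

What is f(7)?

2847/2

Write f(n) = an^3 + bn^2 + cn + d. Substituting each data point gives a linear system:
  a + b + c + d = 15/2
  8a + 4b + 2c + d = 36
  27a + 9b + 3c + d = 231/2
  64a + 16b + 4c + d = 270
Solving the system yields a = 4, b = 3/2, c = -4, d = 6.
So f(n) = 4n³ + (3/2)n² - 4n + 6.
Then f(7) = 2847/2.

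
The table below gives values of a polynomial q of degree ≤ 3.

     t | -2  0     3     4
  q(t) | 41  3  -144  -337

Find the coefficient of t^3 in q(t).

-5

Write q(t) = at^3 + bt^2 + ct + d. Substituting each data point gives a linear system:
  -8a + 4b - 2c + d = 41
  d = 3
  27a + 9b + 3c + d = -144
  64a + 16b + 4c + d = -337
Solving the system yields a = -5, b = -1, c = -1, d = 3.
So q(t) = -5t^3 - t^2 - t + 3.
The leading coefficient is -5.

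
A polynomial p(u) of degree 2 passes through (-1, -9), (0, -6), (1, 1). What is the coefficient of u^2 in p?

2

Write p(u) = au^2 + bu + c. Substituting each data point gives a linear system:
  a - b + c = -9
  c = -6
  a + b + c = 1
Solving the system yields a = 2, b = 5, c = -6.
So p(u) = 2u² + 5u - 6.
The leading coefficient is 2.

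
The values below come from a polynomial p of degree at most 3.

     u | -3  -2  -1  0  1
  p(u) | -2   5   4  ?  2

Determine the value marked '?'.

1

The 4 known points determine the degree-3 polynomial uniquely.
Write p(u) = au^3 + bu^2 + cu + d. Substituting each data point gives a linear system:
  -27a + 9b - 3c + d = -2
  -8a + 4b - 2c + d = 5
  -a + b - c + d = 4
  a + b + c + d = 2
Solving the system yields a = 1, b = 2, c = -2, d = 1.
So p(u) = u³ + 2u² - 2u + 1.
Then p(0) = 1.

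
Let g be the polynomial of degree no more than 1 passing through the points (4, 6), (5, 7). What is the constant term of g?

2

Write g(x) = ax + b. Substituting each data point gives a linear system:
  4a + b = 6
  5a + b = 7
Solving the system yields a = 1, b = 2.
So g(x) = x + 2.
The constant term is 2.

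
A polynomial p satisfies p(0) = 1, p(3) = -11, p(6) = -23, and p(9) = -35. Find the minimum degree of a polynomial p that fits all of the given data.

Forward differences of the values at u = 0, 3, 6, 9:
  p  : 1  -11  -23  -35
  Δ  : -12  -12  -12
  Δ^2: 0  0
  Δ^3: 0
The first differences are constant (-12) and nonzero, while all higher differences vanish, so the minimal degree is 1.

1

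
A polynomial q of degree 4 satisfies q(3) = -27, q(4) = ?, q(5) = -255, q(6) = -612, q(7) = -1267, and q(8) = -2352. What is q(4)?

-88

On equispaced nodes a degree-4 polynomial has vanishing fifth forward difference, so
  - q(3) + 5·q(4) - 10·q(5) + 10·q(6) - 5·q(7) + q(8) = 0.
Substituting the known values and solving for q(4):
  5·q(4) = -440
  q(4) = -88.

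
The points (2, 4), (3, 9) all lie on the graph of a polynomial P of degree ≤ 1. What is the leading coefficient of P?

Write P(n) = an + b. Substituting each data point gives a linear system:
  2a + b = 4
  3a + b = 9
Solving the system yields a = 5, b = -6.
So P(n) = 5n - 6.
The leading coefficient is 5.

5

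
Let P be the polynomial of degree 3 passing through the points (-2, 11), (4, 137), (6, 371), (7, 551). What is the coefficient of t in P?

Write P(t) = at^3 + bt^2 + ct + d. Substituting each data point gives a linear system:
  -8a + 4b - 2c + d = 11
  64a + 16b + 4c + d = 137
  216a + 36b + 6c + d = 371
  343a + 49b + 7c + d = 551
Solving the system yields a = 1, b = 4, c = 1, d = 5.
So P(t) = t^3 + 4t^2 + t + 5.
The coefficient of t is 1.

1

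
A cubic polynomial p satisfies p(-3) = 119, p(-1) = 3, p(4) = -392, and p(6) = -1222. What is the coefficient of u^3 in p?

Write p(u) = au^3 + bu^2 + cu + d. Substituting each data point gives a linear system:
  -27a + 9b - 3c + d = 119
  -a + b - c + d = 3
  64a + 16b + 4c + d = -392
  216a + 36b + 6c + d = -1222
Solving the system yields a = -5, b = -3, c = -5, d = -4.
So p(u) = -5u^3 - 3u^2 - 5u - 4.
The leading coefficient is -5.

-5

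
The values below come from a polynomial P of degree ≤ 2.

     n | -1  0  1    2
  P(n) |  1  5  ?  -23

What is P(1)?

The 3 known points determine the degree-2 polynomial uniquely.
Write P(n) = an^2 + bn + c. Substituting each data point gives a linear system:
  a - b + c = 1
  c = 5
  4a + 2b + c = -23
Solving the system yields a = -6, b = -2, c = 5.
So P(n) = -6n^2 - 2n + 5.
Then P(1) = -3.

-3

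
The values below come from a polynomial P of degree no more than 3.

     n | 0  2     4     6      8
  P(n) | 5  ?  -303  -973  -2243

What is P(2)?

On equispaced nodes a degree-3 polynomial has vanishing fourth forward difference, so
  P(0) - 4·P(2) + 6·P(4) - 4·P(6) + P(8) = 0.
Substituting the known values and solving for P(2):
  -4·P(2) = 164
  P(2) = -41.

-41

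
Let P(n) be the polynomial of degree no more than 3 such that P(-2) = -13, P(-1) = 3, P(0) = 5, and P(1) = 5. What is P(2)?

Using the Lagrange interpolation formula with nodes -2, -1, 0, 1:
  L_0(n) = (n + 1)n(n - 1) / -6
  L_1(n) = (n + 2)n(n - 1) / 2
  L_2(n) = (n + 2)(n + 1)(n - 1) / -2
  L_3(n) = (n + 2)(n + 1)n / 6
Then P(n) = -13·L_0(n) + 3·L_1(n) + 5·L_2(n) + 5·L_3(n).
Expanding and collecting terms gives P(n) = 2n^3 - n^2 - n + 5.
Evaluating at n = 2: P(2) = 15.

15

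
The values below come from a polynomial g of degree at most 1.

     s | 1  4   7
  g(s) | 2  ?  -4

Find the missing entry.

The 2 known points determine the degree-1 polynomial uniquely.
Write g(s) = as + b. Substituting each data point gives a linear system:
  a + b = 2
  7a + b = -4
Solving the system yields a = -1, b = 3.
So g(s) = -s + 3.
Then g(4) = -1.

-1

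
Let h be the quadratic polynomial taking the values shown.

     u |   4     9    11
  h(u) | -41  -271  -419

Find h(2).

Using the Lagrange interpolation formula with nodes 4, 9, 11:
  L_0(u) = (u - 9)(u - 11) / 35
  L_1(u) = (u - 4)(u - 11) / -10
  L_2(u) = (u - 4)(u - 9) / 14
Then h(u) = -41·L_0(u) - 271·L_1(u) - 419·L_2(u).
Expanding and collecting terms gives h(u) = -4u^2 + 6u - 1.
Evaluating at u = 2: h(2) = -5.

-5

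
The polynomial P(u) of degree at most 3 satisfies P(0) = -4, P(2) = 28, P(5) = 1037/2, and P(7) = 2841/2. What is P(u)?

P(u) = 4u^3 + (3/2)u^2 - 3u - 4

Write P(u) = au^3 + bu^2 + cu + d. Substituting each data point gives a linear system:
  d = -4
  8a + 4b + 2c + d = 28
  125a + 25b + 5c + d = 1037/2
  343a + 49b + 7c + d = 2841/2
Solving the system yields a = 4, b = 3/2, c = -3, d = -4.
So P(u) = 4u³ + (3/2)u² - 3u - 4.
Check: P(5) = 1037/2. ✓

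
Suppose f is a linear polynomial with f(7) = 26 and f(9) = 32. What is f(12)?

Write f(s) = as + b. Substituting each data point gives a linear system:
  7a + b = 26
  9a + b = 32
Solving the system yields a = 3, b = 5.
So f(s) = 3s + 5.
Then f(12) = 41.

41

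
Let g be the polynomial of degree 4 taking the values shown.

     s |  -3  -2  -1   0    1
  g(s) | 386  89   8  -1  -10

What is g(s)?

g(s) = 3s^4 - 6s^3 - 3s^2 - 3s - 1

Write g(s) = as^4 + bs^3 + cs^2 + ds + e. Substituting each data point gives a linear system:
  81a - 27b + 9c - 3d + e = 386
  16a - 8b + 4c - 2d + e = 89
  a - b + c - d + e = 8
  e = -1
  a + b + c + d + e = -10
Solving the system yields a = 3, b = -6, c = -3, d = -3, e = -1.
So g(s) = 3s⁴ - 6s³ - 3s² - 3s - 1.
Check: g(1) = -10. ✓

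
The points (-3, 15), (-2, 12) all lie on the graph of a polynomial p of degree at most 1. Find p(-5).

21

Write p(x) = ax + b. Substituting each data point gives a linear system:
  -3a + b = 15
  -2a + b = 12
Solving the system yields a = -3, b = 6.
So p(x) = -3x + 6.
Then p(-5) = 21.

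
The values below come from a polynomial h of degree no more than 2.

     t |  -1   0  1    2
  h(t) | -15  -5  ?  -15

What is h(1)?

-5

The 3 known points determine the degree-2 polynomial uniquely.
Write h(t) = at^2 + bt + c. Substituting each data point gives a linear system:
  a - b + c = -15
  c = -5
  4a + 2b + c = -15
Solving the system yields a = -5, b = 5, c = -5.
So h(t) = -5t^2 + 5t - 5.
Then h(1) = -5.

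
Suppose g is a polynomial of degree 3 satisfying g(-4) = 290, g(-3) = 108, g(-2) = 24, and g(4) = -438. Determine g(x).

Using the Lagrange interpolation formula with nodes -4, -3, -2, 4:
  L_0(x) = (x + 3)(x + 2)(x - 4) / -16
  L_1(x) = (x + 4)(x + 2)(x - 4) / 7
  L_2(x) = (x + 4)(x + 3)(x - 4) / -12
  L_3(x) = (x + 4)(x + 3)(x + 2) / 336
Then g(x) = 290·L_0(x) + 108·L_1(x) + 24·L_2(x) - 438·L_3(x).
Expanding and collecting terms gives g(x) = -6x^3 - 5x^2 + 5x + 6.
Check: g(-3) = 108. ✓

g(x) = -6x^3 - 5x^2 + 5x + 6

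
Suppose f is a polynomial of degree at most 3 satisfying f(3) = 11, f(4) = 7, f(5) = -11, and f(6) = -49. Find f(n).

Write f(n) = an^3 + bn^2 + cn + d. Substituting each data point gives a linear system:
  27a + 9b + 3c + d = 11
  64a + 16b + 4c + d = 7
  125a + 25b + 5c + d = -11
  216a + 36b + 6c + d = -49
Solving the system yields a = -1, b = 5, c = -2, d = -1.
So f(n) = -n^3 + 5n^2 - 2n - 1.
Check: f(4) = 7. ✓

f(n) = -n^3 + 5n^2 - 2n - 1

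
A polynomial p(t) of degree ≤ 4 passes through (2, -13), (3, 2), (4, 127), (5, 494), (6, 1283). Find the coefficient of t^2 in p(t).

-1

Write p(t) = at^4 + bt^3 + ct^2 + dt + e. Substituting each data point gives a linear system:
  16a + 8b + 4c + 2d + e = -13
  81a + 27b + 9c + 3d + e = 2
  256a + 64b + 16c + 4d + e = 127
  625a + 125b + 25c + 5d + e = 494
  1296a + 216b + 36c + 6d + e = 1283
Solving the system yields a = 2, b = -6, c = -1, d = 4, e = -1.
So p(t) = 2t⁴ - 6t³ - t² + 4t - 1.
The coefficient of t^2 is -1.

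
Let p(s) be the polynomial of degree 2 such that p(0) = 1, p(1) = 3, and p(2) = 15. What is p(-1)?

Write p(s) = as^2 + bs + c. Substituting each data point gives a linear system:
  c = 1
  a + b + c = 3
  4a + 2b + c = 15
Solving the system yields a = 5, b = -3, c = 1.
So p(s) = 5s^2 - 3s + 1.
Then p(-1) = 9.

9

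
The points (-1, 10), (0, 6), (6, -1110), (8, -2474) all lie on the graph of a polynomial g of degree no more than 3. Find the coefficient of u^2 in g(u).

-6

Write g(u) = au^3 + bu^2 + cu + d. Substituting each data point gives a linear system:
  -a + b - c + d = 10
  d = 6
  216a + 36b + 6c + d = -1110
  512a + 64b + 8c + d = -2474
Solving the system yields a = -4, b = -6, c = -6, d = 6.
So g(u) = -4u^3 - 6u^2 - 6u + 6.
The coefficient of u^2 is -6.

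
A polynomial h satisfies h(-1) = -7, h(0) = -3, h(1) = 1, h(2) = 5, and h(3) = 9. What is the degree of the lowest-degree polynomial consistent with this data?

Forward differences of the values at n = -1, 0, 1, 2, 3:
  h  : -7  -3  1  5  9
  Δ  : 4  4  4  4
  Δ^2: 0  0  0
  Δ^3: 0  0
  Δ^4: 0
The first differences are constant (4) and nonzero, while all higher differences vanish, so the minimal degree is 1.

1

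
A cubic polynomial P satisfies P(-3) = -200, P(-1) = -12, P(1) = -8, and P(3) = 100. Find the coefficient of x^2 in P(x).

-5

Write P(x) = ax^3 + bx^2 + cx + d. Substituting each data point gives a linear system:
  -27a + 9b - 3c + d = -200
  -a + b - c + d = -12
  a + b + c + d = -8
  27a + 9b + 3c + d = 100
Solving the system yields a = 6, b = -5, c = -4, d = -5.
So P(x) = 6x^3 - 5x^2 - 4x - 5.
The coefficient of x^2 is -5.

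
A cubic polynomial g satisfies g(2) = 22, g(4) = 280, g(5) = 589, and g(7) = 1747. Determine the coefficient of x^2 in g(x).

-6

Write g(x) = ax^3 + bx^2 + cx + d. Substituting each data point gives a linear system:
  8a + 4b + 2c + d = 22
  64a + 16b + 4c + d = 280
  125a + 25b + 5c + d = 589
  343a + 49b + 7c + d = 1747
Solving the system yields a = 6, b = -6, c = -3, d = 4.
So g(x) = 6x^3 - 6x^2 - 3x + 4.
The coefficient of x^2 is -6.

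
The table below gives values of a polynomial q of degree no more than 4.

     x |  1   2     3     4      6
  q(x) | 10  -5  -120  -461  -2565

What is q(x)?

q(x) = -2x^4 - x^3 + 6x^2 + 4x + 3

Write q(x) = ax^4 + bx^3 + cx^2 + dx + e. Substituting each data point gives a linear system:
  a + b + c + d + e = 10
  16a + 8b + 4c + 2d + e = -5
  81a + 27b + 9c + 3d + e = -120
  256a + 64b + 16c + 4d + e = -461
  1296a + 216b + 36c + 6d + e = -2565
Solving the system yields a = -2, b = -1, c = 6, d = 4, e = 3.
So q(x) = -2x^4 - x^3 + 6x^2 + 4x + 3.
Check: q(3) = -120. ✓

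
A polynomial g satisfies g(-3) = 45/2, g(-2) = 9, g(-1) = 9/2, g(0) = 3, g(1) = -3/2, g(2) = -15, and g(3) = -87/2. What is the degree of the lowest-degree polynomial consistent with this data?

Forward differences of the values at s = -3, -2, -1, 0, 1, 2, 3:
  g  : 45/2  9  9/2  3  -3/2  -15  -87/2
  Δ  : -27/2  -9/2  -3/2  -9/2  -27/2  -57/2
  Δ^2: 9  3  -3  -9  -15
  Δ^3: -6  -6  -6  -6
  Δ^4: 0  0  0
  Δ^5: 0  0
  Δ^6: 0
The third differences are constant (-6) and nonzero, while all higher differences vanish, so the minimal degree is 3.

3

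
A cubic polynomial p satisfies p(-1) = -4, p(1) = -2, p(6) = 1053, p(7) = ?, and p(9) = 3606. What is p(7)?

1684

The 4 known points determine the degree-3 polynomial uniquely.
Write p(t) = at^3 + bt^2 + ct + d. Substituting each data point gives a linear system:
  -a + b - c + d = -4
  a + b + c + d = -2
  216a + 36b + 6c + d = 1053
  729a + 81b + 9c + d = 3606
Solving the system yields a = 5, b = 0, c = -4, d = -3.
So p(t) = 5t^3 - 4t - 3.
Then p(7) = 1684.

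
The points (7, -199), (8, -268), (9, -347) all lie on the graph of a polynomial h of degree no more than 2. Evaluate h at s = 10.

Write h(s) = as^2 + bs + c. Substituting each data point gives a linear system:
  49a + 7b + c = -199
  64a + 8b + c = -268
  81a + 9b + c = -347
Solving the system yields a = -5, b = 6, c = 4.
So h(s) = -5s^2 + 6s + 4.
Then h(10) = -436.

-436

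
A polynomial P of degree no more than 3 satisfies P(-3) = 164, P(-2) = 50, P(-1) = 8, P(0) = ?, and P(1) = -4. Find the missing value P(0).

On equispaced nodes a degree-3 polynomial has vanishing fourth forward difference, so
  P(-3) - 4·P(-2) + 6·P(-1) - 4·P(0) + P(1) = 0.
Substituting the known values and solving for P(0):
  -4·P(0) = -8
  P(0) = 2.

2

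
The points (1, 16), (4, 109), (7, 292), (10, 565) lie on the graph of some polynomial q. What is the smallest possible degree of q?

Forward differences of the values at x = 1, 4, 7, 10:
  q  : 16  109  292  565
  Δ  : 93  183  273
  Δ^2: 90  90
  Δ^3: 0
The second differences are constant (90) and nonzero, while all higher differences vanish, so the minimal degree is 2.

2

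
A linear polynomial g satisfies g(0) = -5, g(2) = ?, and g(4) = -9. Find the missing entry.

On equispaced nodes a degree-1 polynomial has vanishing second forward difference, so
  g(0) - 2·g(2) + g(4) = 0.
Substituting the known values and solving for g(2):
  -2·g(2) = 14
  g(2) = -7.

-7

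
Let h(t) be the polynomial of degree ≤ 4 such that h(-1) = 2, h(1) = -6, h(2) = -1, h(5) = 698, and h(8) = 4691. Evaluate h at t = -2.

Write h(t) = at^4 + bt^3 + ct^2 + dt + e. Substituting each data point gives a linear system:
  a - b + c - d + e = 2
  a + b + c + d + e = -6
  16a + 8b + 4c + 2d + e = -1
  625a + 125b + 25c + 5d + e = 698
  4096a + 512b + 64c + 8d + e = 4691
Solving the system yields a = 1, b = 2, c = -6, d = -6, e = 3.
So h(t) = t^4 + 2t^3 - 6t^2 - 6t + 3.
Then h(-2) = -9.

-9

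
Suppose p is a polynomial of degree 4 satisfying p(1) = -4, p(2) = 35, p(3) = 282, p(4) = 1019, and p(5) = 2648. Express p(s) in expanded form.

p(s) = 5s^4 - 3s^3 - 3s^2 - 6s + 3

Write p(s) = as^4 + bs^3 + cs^2 + ds + e. Substituting each data point gives a linear system:
  a + b + c + d + e = -4
  16a + 8b + 4c + 2d + e = 35
  81a + 27b + 9c + 3d + e = 282
  256a + 64b + 16c + 4d + e = 1019
  625a + 125b + 25c + 5d + e = 2648
Solving the system yields a = 5, b = -3, c = -3, d = -6, e = 3.
So p(s) = 5s^4 - 3s^3 - 3s^2 - 6s + 3.
Check: p(5) = 2648. ✓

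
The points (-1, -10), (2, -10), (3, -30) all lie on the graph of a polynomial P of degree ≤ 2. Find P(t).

Using the Lagrange interpolation formula with nodes -1, 2, 3:
  L_0(t) = (t - 2)(t - 3) / 12
  L_1(t) = (t + 1)(t - 3) / -3
  L_2(t) = (t + 1)(t - 2) / 4
Then P(t) = -10·L_0(t) - 10·L_1(t) - 30·L_2(t).
Expanding and collecting terms gives P(t) = -5t^2 + 5t.
Check: P(3) = -30. ✓

P(t) = -5t^2 + 5t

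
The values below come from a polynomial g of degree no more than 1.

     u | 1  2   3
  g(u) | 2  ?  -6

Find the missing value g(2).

The 2 known points determine the degree-1 polynomial uniquely.
Write g(u) = au + b. Substituting each data point gives a linear system:
  a + b = 2
  3a + b = -6
Solving the system yields a = -4, b = 6.
So g(u) = -4u + 6.
Then g(2) = -2.

-2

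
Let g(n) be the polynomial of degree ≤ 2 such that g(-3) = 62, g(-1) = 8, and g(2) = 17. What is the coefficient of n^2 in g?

Write g(n) = an^2 + bn + c. Substituting each data point gives a linear system:
  9a - 3b + c = 62
  a - b + c = 8
  4a + 2b + c = 17
Solving the system yields a = 6, b = -3, c = -1.
So g(n) = 6n^2 - 3n - 1.
The leading coefficient is 6.

6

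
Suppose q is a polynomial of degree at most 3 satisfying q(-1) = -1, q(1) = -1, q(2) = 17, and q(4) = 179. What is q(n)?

q(n) = 3n^3 - 3n - 1

Write q(n) = an^3 + bn^2 + cn + d. Substituting each data point gives a linear system:
  -a + b - c + d = -1
  a + b + c + d = -1
  8a + 4b + 2c + d = 17
  64a + 16b + 4c + d = 179
Solving the system yields a = 3, b = 0, c = -3, d = -1.
So q(n) = 3n^3 - 3n - 1.
Check: q(4) = 179. ✓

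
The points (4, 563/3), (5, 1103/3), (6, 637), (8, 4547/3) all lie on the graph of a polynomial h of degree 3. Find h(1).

Write h(x) = ax^3 + bx^2 + cx + d. Substituting each data point gives a linear system:
  64a + 16b + 4c + d = 563/3
  125a + 25b + 5c + d = 1103/3
  216a + 36b + 6c + d = 637
  512a + 64b + 8c + d = 4547/3
Solving the system yields a = 3, b = -1/3, c = 0, d = 1.
So h(x) = 3x³ - (1/3)x² + 1.
Then h(1) = 11/3.

11/3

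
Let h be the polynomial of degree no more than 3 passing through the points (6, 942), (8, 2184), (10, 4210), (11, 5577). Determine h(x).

h(x) = 4x^3 + 2x^2 + x

Using the Lagrange interpolation formula with nodes 6, 8, 10, 11:
  L_0(x) = (x - 8)(x - 10)(x - 11) / -40
  L_1(x) = (x - 6)(x - 10)(x - 11) / 12
  L_2(x) = (x - 6)(x - 8)(x - 11) / -8
  L_3(x) = (x - 6)(x - 8)(x - 10) / 15
Then h(x) = 942·L_0(x) + 2184·L_1(x) + 4210·L_2(x) + 5577·L_3(x).
Expanding and collecting terms gives h(x) = 4x^3 + 2x^2 + x.
Check: h(6) = 942. ✓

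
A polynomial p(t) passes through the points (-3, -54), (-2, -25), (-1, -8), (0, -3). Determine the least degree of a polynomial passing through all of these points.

Forward differences of the values at t = -3, -2, -1, 0:
  p  : -54  -25  -8  -3
  Δ  : 29  17  5
  Δ^2: -12  -12
  Δ^3: 0
The second differences are constant (-12) and nonzero, while all higher differences vanish, so the minimal degree is 2.

2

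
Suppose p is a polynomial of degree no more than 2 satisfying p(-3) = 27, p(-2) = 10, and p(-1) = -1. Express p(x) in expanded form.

Write p(x) = ax^2 + bx + c. Substituting each data point gives a linear system:
  9a - 3b + c = 27
  4a - 2b + c = 10
  a - b + c = -1
Solving the system yields a = 3, b = -2, c = -6.
So p(x) = 3x² - 2x - 6.
Check: p(-2) = 10. ✓

p(x) = 3x^2 - 2x - 6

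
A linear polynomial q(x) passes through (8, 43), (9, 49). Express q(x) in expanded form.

Write q(x) = ax + b. Substituting each data point gives a linear system:
  8a + b = 43
  9a + b = 49
Solving the system yields a = 6, b = -5.
So q(x) = 6x - 5.
Check: q(8) = 43. ✓

q(x) = 6x - 5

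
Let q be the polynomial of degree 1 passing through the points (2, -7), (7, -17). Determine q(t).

q(t) = -2t - 3

Write q(t) = at + b. Substituting each data point gives a linear system:
  2a + b = -7
  7a + b = -17
Solving the system yields a = -2, b = -3.
So q(t) = -2t - 3.
Check: q(7) = -17. ✓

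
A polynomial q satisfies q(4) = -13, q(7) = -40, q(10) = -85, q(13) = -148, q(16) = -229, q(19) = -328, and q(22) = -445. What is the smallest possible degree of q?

2

Forward differences of the values at t = 4, 7, 10, 13, 16, 19, 22:
  q  : -13  -40  -85  -148  -229  -328  -445
  Δ  : -27  -45  -63  -81  -99  -117
  Δ^2: -18  -18  -18  -18  -18
  Δ^3: 0  0  0  0
  Δ^4: 0  0  0
  Δ^5: 0  0
  Δ^6: 0
The second differences are constant (-18) and nonzero, while all higher differences vanish, so the minimal degree is 2.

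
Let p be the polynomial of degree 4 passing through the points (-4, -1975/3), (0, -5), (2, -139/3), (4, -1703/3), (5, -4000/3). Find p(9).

Using the Lagrange interpolation formula with nodes -4, 0, 2, 4, 5:
  L_0(t) = t(t - 2)(t - 4)(t - 5) / 1728
  L_1(t) = (t + 4)(t - 2)(t - 4)(t - 5) / -160
  L_2(t) = (t + 4)t(t - 4)(t - 5) / 72
  L_3(t) = (t + 4)t(t - 2)(t - 5) / -64
  L_4(t) = (t + 4)t(t - 2)(t - 4) / 135
Then p(t) = -1975/3·L_0(t) - 5·L_1(t) - 139/3·L_2(t) - 1703/3·L_3(t) - 4000/3·L_4(t).
Expanding and collecting terms gives p(t) = -2t⁴ + (1/3)t³ - 6t² + 6t - 5.
Evaluating at t = 9: p(9) = -13316.

-13316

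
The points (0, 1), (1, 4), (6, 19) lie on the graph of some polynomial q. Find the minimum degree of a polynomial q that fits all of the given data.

Divided differences on the nodes 0, 1, 6:
  order 0: 1  4  19
  order 1: 3  3
  order 2: 0
The order-1 divided differences are all 3 (nonzero) and every higher order vanishes, so the data lies on a polynomial of degree exactly 1.

1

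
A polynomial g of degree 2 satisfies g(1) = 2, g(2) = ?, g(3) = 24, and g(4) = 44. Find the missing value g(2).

The 3 known points determine the degree-2 polynomial uniquely.
Write g(n) = an^2 + bn + c. Substituting each data point gives a linear system:
  a + b + c = 2
  9a + 3b + c = 24
  16a + 4b + c = 44
Solving the system yields a = 3, b = -1, c = 0.
So g(n) = 3n² - n.
Then g(2) = 10.

10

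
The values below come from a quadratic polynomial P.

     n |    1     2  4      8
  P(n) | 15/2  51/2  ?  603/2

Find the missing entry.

171/2

The 3 known points determine the degree-2 polynomial uniquely.
Write P(n) = an^2 + bn + c. Substituting each data point gives a linear system:
  a + b + c = 15/2
  4a + 2b + c = 51/2
  64a + 8b + c = 603/2
Solving the system yields a = 4, b = 6, c = -5/2.
So P(n) = 4n^2 + 6n - 5/2.
Then P(4) = 171/2.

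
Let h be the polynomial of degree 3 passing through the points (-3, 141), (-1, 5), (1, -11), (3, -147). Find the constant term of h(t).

-3

Write h(t) = at^3 + bt^2 + ct + d. Substituting each data point gives a linear system:
  -27a + 9b - 3c + d = 141
  -a + b - c + d = 5
  a + b + c + d = -11
  27a + 9b + 3c + d = -147
Solving the system yields a = -5, b = 0, c = -3, d = -3.
So h(t) = -5t^3 - 3t - 3.
The constant term is -3.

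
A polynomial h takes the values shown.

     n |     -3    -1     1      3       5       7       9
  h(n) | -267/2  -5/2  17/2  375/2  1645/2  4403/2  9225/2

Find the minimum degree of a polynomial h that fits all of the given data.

3

Forward differences of the values at n = -3, -1, 1, 3, 5, 7, 9:
  h  : -267/2  -5/2  17/2  375/2  1645/2  4403/2  9225/2
  Δ  : 131  11  179  635  1379  2411
  Δ^2: -120  168  456  744  1032
  Δ^3: 288  288  288  288
  Δ^4: 0  0  0
  Δ^5: 0  0
  Δ^6: 0
The third differences are constant (288) and nonzero, while all higher differences vanish, so the minimal degree is 3.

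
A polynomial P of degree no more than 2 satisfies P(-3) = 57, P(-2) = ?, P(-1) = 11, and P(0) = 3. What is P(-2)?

29

The 3 known points determine the degree-2 polynomial uniquely.
Write P(n) = an^2 + bn + c. Substituting each data point gives a linear system:
  9a - 3b + c = 57
  a - b + c = 11
  c = 3
Solving the system yields a = 5, b = -3, c = 3.
So P(n) = 5n² - 3n + 3.
Then P(-2) = 29.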